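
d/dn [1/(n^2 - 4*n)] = 2*(2 - n)/(n^2*(n - 4)^2)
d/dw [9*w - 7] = 9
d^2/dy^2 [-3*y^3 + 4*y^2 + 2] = 8 - 18*y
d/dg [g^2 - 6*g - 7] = 2*g - 6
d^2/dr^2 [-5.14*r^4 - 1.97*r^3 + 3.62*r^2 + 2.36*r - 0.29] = -61.68*r^2 - 11.82*r + 7.24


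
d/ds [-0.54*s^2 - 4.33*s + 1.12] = -1.08*s - 4.33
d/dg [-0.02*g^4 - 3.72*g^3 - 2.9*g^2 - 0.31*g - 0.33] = -0.08*g^3 - 11.16*g^2 - 5.8*g - 0.31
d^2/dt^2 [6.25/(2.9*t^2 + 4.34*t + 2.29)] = (-105.125*t^2 - 157.325*t + 6.25*(5.8*t + 4.34)*(11.6*t + 8.68) - 83.0125)/(2.9*t^2 + 4.34*t + 2.29)^3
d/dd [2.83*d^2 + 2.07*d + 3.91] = 5.66*d + 2.07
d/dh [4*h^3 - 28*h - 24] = 12*h^2 - 28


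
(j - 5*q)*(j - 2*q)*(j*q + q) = j^3*q - 7*j^2*q^2 + j^2*q + 10*j*q^3 - 7*j*q^2 + 10*q^3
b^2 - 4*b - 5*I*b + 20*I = (b - 4)*(b - 5*I)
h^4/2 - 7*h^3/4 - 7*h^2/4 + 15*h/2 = h*(h/2 + 1)*(h - 3)*(h - 5/2)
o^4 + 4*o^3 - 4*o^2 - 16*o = o*(o - 2)*(o + 2)*(o + 4)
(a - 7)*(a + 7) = a^2 - 49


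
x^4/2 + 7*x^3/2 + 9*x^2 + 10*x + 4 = (x/2 + 1)*(x + 1)*(x + 2)^2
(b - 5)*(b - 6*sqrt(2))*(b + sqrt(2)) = b^3 - 5*sqrt(2)*b^2 - 5*b^2 - 12*b + 25*sqrt(2)*b + 60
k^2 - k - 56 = (k - 8)*(k + 7)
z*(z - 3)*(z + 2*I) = z^3 - 3*z^2 + 2*I*z^2 - 6*I*z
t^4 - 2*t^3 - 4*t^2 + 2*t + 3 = (t - 3)*(t - 1)*(t + 1)^2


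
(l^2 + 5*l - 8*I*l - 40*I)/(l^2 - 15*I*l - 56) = (l + 5)/(l - 7*I)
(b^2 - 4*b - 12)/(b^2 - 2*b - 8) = (b - 6)/(b - 4)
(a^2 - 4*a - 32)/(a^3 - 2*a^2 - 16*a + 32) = (a - 8)/(a^2 - 6*a + 8)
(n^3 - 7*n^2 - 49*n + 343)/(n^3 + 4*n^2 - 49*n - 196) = (n - 7)/(n + 4)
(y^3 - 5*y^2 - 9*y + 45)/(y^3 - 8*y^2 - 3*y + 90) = (y - 3)/(y - 6)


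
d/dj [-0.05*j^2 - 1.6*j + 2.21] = -0.1*j - 1.6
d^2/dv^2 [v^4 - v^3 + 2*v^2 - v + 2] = 12*v^2 - 6*v + 4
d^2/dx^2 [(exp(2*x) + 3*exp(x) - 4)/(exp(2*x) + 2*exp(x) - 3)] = (exp(x) - 3)*exp(x)/(exp(3*x) + 9*exp(2*x) + 27*exp(x) + 27)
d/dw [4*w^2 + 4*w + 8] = 8*w + 4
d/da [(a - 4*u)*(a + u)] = 2*a - 3*u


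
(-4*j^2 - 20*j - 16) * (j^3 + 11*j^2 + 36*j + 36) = -4*j^5 - 64*j^4 - 380*j^3 - 1040*j^2 - 1296*j - 576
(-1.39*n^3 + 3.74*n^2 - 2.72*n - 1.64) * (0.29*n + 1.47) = -0.4031*n^4 - 0.9587*n^3 + 4.709*n^2 - 4.474*n - 2.4108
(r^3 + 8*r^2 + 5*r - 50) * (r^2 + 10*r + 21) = r^5 + 18*r^4 + 106*r^3 + 168*r^2 - 395*r - 1050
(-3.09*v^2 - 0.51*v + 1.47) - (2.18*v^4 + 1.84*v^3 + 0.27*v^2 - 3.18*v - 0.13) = -2.18*v^4 - 1.84*v^3 - 3.36*v^2 + 2.67*v + 1.6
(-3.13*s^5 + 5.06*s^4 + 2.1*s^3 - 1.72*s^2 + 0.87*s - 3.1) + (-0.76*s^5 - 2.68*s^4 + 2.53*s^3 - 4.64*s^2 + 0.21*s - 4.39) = -3.89*s^5 + 2.38*s^4 + 4.63*s^3 - 6.36*s^2 + 1.08*s - 7.49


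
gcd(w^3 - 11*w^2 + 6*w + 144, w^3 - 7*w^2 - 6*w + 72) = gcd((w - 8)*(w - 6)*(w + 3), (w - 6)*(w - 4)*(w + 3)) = w^2 - 3*w - 18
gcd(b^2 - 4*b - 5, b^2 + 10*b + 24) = 1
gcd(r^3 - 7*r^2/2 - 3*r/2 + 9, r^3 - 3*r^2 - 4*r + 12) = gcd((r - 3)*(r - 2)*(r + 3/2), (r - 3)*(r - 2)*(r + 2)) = r^2 - 5*r + 6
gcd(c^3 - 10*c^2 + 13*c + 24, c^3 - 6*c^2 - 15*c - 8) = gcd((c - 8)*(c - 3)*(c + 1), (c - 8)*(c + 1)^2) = c^2 - 7*c - 8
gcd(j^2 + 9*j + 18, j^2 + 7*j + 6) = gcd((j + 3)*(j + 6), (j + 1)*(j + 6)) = j + 6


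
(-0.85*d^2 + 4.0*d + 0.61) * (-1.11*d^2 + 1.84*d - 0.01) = 0.9435*d^4 - 6.004*d^3 + 6.6914*d^2 + 1.0824*d - 0.0061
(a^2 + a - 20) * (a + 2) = a^3 + 3*a^2 - 18*a - 40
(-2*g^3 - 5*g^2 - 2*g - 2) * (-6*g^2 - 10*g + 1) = 12*g^5 + 50*g^4 + 60*g^3 + 27*g^2 + 18*g - 2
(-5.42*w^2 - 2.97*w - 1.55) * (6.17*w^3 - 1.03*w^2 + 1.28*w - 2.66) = -33.4414*w^5 - 12.7423*w^4 - 13.442*w^3 + 12.2121*w^2 + 5.9162*w + 4.123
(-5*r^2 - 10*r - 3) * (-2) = 10*r^2 + 20*r + 6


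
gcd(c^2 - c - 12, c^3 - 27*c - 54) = c + 3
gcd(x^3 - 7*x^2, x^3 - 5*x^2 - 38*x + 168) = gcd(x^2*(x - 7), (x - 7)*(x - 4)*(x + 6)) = x - 7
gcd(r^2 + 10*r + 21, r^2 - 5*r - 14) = 1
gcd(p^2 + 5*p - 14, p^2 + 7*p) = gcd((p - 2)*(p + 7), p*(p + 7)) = p + 7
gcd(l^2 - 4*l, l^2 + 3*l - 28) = l - 4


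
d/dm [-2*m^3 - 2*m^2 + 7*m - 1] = -6*m^2 - 4*m + 7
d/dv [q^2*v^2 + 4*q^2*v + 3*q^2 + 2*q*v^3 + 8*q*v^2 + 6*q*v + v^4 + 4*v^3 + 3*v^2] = 2*q^2*v + 4*q^2 + 6*q*v^2 + 16*q*v + 6*q + 4*v^3 + 12*v^2 + 6*v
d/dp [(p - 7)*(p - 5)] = 2*p - 12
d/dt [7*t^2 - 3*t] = 14*t - 3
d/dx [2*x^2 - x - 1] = 4*x - 1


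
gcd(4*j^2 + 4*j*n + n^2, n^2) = 1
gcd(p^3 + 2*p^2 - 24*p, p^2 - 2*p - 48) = p + 6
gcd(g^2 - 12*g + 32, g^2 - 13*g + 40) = g - 8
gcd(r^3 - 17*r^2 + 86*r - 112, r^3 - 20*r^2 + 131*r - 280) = r^2 - 15*r + 56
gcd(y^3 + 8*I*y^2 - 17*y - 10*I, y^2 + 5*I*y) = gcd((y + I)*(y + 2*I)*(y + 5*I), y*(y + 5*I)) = y + 5*I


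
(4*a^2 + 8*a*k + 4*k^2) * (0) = 0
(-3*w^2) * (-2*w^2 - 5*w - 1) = 6*w^4 + 15*w^3 + 3*w^2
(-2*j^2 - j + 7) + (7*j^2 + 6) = 5*j^2 - j + 13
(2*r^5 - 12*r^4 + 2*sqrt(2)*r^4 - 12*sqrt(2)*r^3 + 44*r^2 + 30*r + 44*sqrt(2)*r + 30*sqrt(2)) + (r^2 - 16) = 2*r^5 - 12*r^4 + 2*sqrt(2)*r^4 - 12*sqrt(2)*r^3 + 45*r^2 + 30*r + 44*sqrt(2)*r - 16 + 30*sqrt(2)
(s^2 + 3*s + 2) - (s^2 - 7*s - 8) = 10*s + 10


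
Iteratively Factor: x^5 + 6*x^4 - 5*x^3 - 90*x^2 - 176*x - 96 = (x + 2)*(x^4 + 4*x^3 - 13*x^2 - 64*x - 48) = (x - 4)*(x + 2)*(x^3 + 8*x^2 + 19*x + 12) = (x - 4)*(x + 2)*(x + 3)*(x^2 + 5*x + 4) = (x - 4)*(x + 2)*(x + 3)*(x + 4)*(x + 1)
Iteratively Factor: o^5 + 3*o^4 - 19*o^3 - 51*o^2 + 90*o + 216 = (o - 3)*(o^4 + 6*o^3 - o^2 - 54*o - 72) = (o - 3)*(o + 4)*(o^3 + 2*o^2 - 9*o - 18) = (o - 3)*(o + 2)*(o + 4)*(o^2 - 9) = (o - 3)*(o + 2)*(o + 3)*(o + 4)*(o - 3)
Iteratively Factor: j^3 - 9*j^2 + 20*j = (j - 4)*(j^2 - 5*j) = (j - 5)*(j - 4)*(j)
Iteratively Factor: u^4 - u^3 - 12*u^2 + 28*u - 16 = (u + 4)*(u^3 - 5*u^2 + 8*u - 4) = (u - 2)*(u + 4)*(u^2 - 3*u + 2) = (u - 2)*(u - 1)*(u + 4)*(u - 2)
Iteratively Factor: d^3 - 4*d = (d - 2)*(d^2 + 2*d) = d*(d - 2)*(d + 2)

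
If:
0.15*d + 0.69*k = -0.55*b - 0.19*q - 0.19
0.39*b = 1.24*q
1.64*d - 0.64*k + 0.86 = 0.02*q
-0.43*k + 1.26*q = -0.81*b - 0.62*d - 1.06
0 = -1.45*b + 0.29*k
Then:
No Solution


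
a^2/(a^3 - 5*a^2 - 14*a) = a/(a^2 - 5*a - 14)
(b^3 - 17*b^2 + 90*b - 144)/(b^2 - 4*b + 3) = (b^2 - 14*b + 48)/(b - 1)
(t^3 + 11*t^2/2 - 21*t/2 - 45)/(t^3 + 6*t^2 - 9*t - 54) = (t + 5/2)/(t + 3)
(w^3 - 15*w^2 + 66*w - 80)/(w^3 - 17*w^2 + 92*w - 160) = (w - 2)/(w - 4)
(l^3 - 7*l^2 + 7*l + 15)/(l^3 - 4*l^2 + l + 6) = (l - 5)/(l - 2)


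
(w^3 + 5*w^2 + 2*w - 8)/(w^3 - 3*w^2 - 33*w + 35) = (w^2 + 6*w + 8)/(w^2 - 2*w - 35)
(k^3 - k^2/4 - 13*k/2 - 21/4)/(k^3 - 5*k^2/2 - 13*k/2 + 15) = (4*k^2 + 11*k + 7)/(2*(2*k^2 + k - 10))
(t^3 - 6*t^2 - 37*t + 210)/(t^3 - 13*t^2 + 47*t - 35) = (t + 6)/(t - 1)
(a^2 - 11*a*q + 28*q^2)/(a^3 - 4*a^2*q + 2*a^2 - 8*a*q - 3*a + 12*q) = (a - 7*q)/(a^2 + 2*a - 3)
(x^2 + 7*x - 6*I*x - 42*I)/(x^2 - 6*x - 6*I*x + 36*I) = (x + 7)/(x - 6)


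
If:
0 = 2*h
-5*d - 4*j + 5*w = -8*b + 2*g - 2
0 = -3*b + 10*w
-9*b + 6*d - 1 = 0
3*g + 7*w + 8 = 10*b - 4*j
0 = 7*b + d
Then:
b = -1/51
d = 7/51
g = -789/85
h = 0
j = 10043/2040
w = -1/170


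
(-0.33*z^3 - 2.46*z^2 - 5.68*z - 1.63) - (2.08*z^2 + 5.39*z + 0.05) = -0.33*z^3 - 4.54*z^2 - 11.07*z - 1.68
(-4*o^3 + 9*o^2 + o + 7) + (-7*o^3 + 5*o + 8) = -11*o^3 + 9*o^2 + 6*o + 15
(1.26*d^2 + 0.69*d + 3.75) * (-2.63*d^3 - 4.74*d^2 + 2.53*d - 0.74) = -3.3138*d^5 - 7.7871*d^4 - 9.9453*d^3 - 16.9617*d^2 + 8.9769*d - 2.775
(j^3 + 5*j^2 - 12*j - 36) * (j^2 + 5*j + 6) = j^5 + 10*j^4 + 19*j^3 - 66*j^2 - 252*j - 216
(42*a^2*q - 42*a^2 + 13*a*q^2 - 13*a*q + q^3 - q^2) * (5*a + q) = 210*a^3*q - 210*a^3 + 107*a^2*q^2 - 107*a^2*q + 18*a*q^3 - 18*a*q^2 + q^4 - q^3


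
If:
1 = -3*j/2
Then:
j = -2/3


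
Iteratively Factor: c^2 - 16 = (c + 4)*(c - 4)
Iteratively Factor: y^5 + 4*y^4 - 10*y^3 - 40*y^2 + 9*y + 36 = (y + 1)*(y^4 + 3*y^3 - 13*y^2 - 27*y + 36) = (y + 1)*(y + 4)*(y^3 - y^2 - 9*y + 9) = (y + 1)*(y + 3)*(y + 4)*(y^2 - 4*y + 3) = (y - 3)*(y + 1)*(y + 3)*(y + 4)*(y - 1)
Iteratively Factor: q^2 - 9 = (q + 3)*(q - 3)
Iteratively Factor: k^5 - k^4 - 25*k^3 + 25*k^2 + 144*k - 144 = (k - 1)*(k^4 - 25*k^2 + 144) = (k - 4)*(k - 1)*(k^3 + 4*k^2 - 9*k - 36) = (k - 4)*(k - 1)*(k + 3)*(k^2 + k - 12) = (k - 4)*(k - 3)*(k - 1)*(k + 3)*(k + 4)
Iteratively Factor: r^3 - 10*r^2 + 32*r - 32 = (r - 4)*(r^2 - 6*r + 8) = (r - 4)*(r - 2)*(r - 4)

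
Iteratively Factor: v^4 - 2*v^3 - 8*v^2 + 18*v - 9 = (v - 1)*(v^3 - v^2 - 9*v + 9) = (v - 1)^2*(v^2 - 9) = (v - 1)^2*(v + 3)*(v - 3)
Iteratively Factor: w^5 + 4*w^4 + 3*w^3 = (w + 3)*(w^4 + w^3) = w*(w + 3)*(w^3 + w^2) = w^2*(w + 3)*(w^2 + w) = w^3*(w + 3)*(w + 1)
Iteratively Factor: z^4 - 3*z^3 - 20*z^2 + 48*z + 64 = (z + 4)*(z^3 - 7*z^2 + 8*z + 16) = (z + 1)*(z + 4)*(z^2 - 8*z + 16) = (z - 4)*(z + 1)*(z + 4)*(z - 4)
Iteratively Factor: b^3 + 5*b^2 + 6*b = (b + 3)*(b^2 + 2*b) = b*(b + 3)*(b + 2)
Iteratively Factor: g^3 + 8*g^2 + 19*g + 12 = (g + 4)*(g^2 + 4*g + 3) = (g + 1)*(g + 4)*(g + 3)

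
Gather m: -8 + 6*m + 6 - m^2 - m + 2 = -m^2 + 5*m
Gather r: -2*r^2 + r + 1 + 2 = -2*r^2 + r + 3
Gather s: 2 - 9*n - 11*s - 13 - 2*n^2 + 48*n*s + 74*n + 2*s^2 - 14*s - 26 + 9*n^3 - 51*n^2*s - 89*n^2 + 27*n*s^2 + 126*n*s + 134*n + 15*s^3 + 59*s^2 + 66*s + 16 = 9*n^3 - 91*n^2 + 199*n + 15*s^3 + s^2*(27*n + 61) + s*(-51*n^2 + 174*n + 41) - 21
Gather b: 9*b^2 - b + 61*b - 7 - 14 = 9*b^2 + 60*b - 21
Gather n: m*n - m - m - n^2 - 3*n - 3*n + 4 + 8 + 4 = -2*m - n^2 + n*(m - 6) + 16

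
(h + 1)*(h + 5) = h^2 + 6*h + 5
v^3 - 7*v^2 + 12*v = v*(v - 4)*(v - 3)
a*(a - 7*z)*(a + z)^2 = a^4 - 5*a^3*z - 13*a^2*z^2 - 7*a*z^3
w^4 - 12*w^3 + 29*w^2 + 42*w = w*(w - 7)*(w - 6)*(w + 1)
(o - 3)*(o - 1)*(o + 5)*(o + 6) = o^4 + 7*o^3 - 11*o^2 - 87*o + 90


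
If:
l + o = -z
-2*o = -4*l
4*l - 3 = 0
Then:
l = 3/4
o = 3/2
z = -9/4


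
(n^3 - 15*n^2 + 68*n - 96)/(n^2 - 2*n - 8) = (n^2 - 11*n + 24)/(n + 2)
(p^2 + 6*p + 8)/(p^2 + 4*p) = (p + 2)/p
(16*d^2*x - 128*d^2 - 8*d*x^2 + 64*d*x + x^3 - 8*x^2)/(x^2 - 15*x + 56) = (16*d^2 - 8*d*x + x^2)/(x - 7)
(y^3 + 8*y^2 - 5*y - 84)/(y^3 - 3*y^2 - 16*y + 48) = (y + 7)/(y - 4)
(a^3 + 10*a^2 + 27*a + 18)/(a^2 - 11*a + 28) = (a^3 + 10*a^2 + 27*a + 18)/(a^2 - 11*a + 28)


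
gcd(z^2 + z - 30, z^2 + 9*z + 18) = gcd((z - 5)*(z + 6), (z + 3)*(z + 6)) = z + 6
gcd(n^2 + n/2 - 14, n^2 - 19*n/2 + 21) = n - 7/2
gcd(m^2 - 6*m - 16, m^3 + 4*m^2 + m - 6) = m + 2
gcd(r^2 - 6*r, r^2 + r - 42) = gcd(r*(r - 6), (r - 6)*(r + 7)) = r - 6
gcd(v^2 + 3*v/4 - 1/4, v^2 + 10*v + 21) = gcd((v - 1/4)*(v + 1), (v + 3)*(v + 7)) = 1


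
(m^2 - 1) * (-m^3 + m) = -m^5 + 2*m^3 - m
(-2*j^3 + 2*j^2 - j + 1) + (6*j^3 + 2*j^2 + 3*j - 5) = 4*j^3 + 4*j^2 + 2*j - 4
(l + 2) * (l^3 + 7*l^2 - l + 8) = l^4 + 9*l^3 + 13*l^2 + 6*l + 16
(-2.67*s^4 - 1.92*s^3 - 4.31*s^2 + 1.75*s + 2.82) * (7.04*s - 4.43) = -18.7968*s^5 - 1.6887*s^4 - 21.8368*s^3 + 31.4133*s^2 + 12.1003*s - 12.4926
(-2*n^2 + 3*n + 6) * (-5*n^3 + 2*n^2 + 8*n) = 10*n^5 - 19*n^4 - 40*n^3 + 36*n^2 + 48*n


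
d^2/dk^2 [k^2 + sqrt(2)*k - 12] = 2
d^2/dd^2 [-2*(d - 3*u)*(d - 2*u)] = -4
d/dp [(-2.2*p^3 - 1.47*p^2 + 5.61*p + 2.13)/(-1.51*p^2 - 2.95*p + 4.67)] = (3.322*p^4 + 12.98*p^3 - 18.0144*p^2 - 7.2972*p + 32.4822)/(2.2801*p^4 + 8.909*p^3 - 5.4009*p^2 - 27.553*p + 21.8089)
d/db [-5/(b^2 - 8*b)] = 10*(b - 4)/(b^2*(b - 8)^2)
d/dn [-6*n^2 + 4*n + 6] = 4 - 12*n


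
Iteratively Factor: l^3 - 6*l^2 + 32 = (l - 4)*(l^2 - 2*l - 8) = (l - 4)*(l + 2)*(l - 4)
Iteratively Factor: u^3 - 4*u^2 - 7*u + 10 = (u - 5)*(u^2 + u - 2) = (u - 5)*(u - 1)*(u + 2)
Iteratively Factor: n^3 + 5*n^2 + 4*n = (n + 1)*(n^2 + 4*n) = n*(n + 1)*(n + 4)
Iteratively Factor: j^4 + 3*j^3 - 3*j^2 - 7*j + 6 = (j - 1)*(j^3 + 4*j^2 + j - 6) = (j - 1)*(j + 3)*(j^2 + j - 2) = (j - 1)*(j + 2)*(j + 3)*(j - 1)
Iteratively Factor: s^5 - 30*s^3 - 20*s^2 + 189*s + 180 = (s + 1)*(s^4 - s^3 - 29*s^2 + 9*s + 180) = (s - 5)*(s + 1)*(s^3 + 4*s^2 - 9*s - 36) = (s - 5)*(s + 1)*(s + 3)*(s^2 + s - 12) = (s - 5)*(s + 1)*(s + 3)*(s + 4)*(s - 3)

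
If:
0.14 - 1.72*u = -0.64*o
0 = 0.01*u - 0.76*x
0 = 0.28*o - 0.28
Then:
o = 1.00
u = 0.45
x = 0.01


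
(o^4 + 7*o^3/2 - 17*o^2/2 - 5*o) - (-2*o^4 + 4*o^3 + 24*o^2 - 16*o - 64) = 3*o^4 - o^3/2 - 65*o^2/2 + 11*o + 64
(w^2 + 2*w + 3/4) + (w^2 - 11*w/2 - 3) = 2*w^2 - 7*w/2 - 9/4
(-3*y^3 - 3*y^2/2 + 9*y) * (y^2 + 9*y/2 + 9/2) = -3*y^5 - 15*y^4 - 45*y^3/4 + 135*y^2/4 + 81*y/2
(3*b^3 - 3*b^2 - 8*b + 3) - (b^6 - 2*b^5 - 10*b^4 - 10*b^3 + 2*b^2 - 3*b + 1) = -b^6 + 2*b^5 + 10*b^4 + 13*b^3 - 5*b^2 - 5*b + 2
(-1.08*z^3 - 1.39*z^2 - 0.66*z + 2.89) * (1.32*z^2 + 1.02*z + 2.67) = -1.4256*z^5 - 2.9364*z^4 - 5.1726*z^3 - 0.569699999999999*z^2 + 1.1856*z + 7.7163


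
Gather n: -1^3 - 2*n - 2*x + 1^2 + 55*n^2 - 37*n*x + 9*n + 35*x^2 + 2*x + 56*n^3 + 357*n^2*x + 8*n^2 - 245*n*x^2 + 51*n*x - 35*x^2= 56*n^3 + n^2*(357*x + 63) + n*(-245*x^2 + 14*x + 7)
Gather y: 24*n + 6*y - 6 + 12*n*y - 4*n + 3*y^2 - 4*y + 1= 20*n + 3*y^2 + y*(12*n + 2) - 5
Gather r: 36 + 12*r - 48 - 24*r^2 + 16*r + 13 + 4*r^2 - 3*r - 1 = -20*r^2 + 25*r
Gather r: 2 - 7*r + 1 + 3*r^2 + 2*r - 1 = 3*r^2 - 5*r + 2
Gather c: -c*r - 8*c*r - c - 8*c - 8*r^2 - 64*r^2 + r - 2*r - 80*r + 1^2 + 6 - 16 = c*(-9*r - 9) - 72*r^2 - 81*r - 9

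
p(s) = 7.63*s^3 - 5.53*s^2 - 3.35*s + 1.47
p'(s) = 22.89*s^2 - 11.06*s - 3.35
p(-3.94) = -537.85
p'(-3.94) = 395.56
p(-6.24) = -2046.82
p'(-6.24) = 956.95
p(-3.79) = -480.64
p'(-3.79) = 367.36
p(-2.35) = -120.22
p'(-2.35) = 149.05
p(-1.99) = -73.89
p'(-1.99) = 109.31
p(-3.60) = -414.12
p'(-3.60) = 333.12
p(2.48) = 75.53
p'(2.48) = 110.00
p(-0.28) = 1.81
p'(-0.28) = 1.54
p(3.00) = 147.66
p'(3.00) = 169.48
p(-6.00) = -1825.59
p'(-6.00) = 887.05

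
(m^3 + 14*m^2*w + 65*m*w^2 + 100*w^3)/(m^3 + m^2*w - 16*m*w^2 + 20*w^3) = (m^2 + 9*m*w + 20*w^2)/(m^2 - 4*m*w + 4*w^2)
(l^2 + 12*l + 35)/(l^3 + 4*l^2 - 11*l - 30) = (l + 7)/(l^2 - l - 6)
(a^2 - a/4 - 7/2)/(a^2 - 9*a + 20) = (4*a^2 - a - 14)/(4*(a^2 - 9*a + 20))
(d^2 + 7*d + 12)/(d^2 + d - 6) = (d + 4)/(d - 2)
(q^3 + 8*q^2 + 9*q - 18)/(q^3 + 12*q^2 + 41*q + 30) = (q^2 + 2*q - 3)/(q^2 + 6*q + 5)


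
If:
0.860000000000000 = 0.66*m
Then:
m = 1.30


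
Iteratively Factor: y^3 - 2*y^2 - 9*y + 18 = (y - 3)*(y^2 + y - 6) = (y - 3)*(y + 3)*(y - 2)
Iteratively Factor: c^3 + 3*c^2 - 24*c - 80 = (c + 4)*(c^2 - c - 20) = (c - 5)*(c + 4)*(c + 4)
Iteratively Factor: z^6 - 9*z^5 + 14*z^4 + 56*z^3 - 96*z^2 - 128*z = (z - 4)*(z^5 - 5*z^4 - 6*z^3 + 32*z^2 + 32*z) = (z - 4)*(z + 2)*(z^4 - 7*z^3 + 8*z^2 + 16*z) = (z - 4)^2*(z + 2)*(z^3 - 3*z^2 - 4*z) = (z - 4)^3*(z + 2)*(z^2 + z) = (z - 4)^3*(z + 1)*(z + 2)*(z)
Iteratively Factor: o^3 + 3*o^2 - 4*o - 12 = (o + 2)*(o^2 + o - 6) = (o - 2)*(o + 2)*(o + 3)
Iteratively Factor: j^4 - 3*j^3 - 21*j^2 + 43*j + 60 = (j - 5)*(j^3 + 2*j^2 - 11*j - 12) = (j - 5)*(j + 1)*(j^2 + j - 12) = (j - 5)*(j - 3)*(j + 1)*(j + 4)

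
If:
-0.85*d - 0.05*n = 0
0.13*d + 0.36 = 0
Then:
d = -2.77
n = 47.08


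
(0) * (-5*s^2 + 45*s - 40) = 0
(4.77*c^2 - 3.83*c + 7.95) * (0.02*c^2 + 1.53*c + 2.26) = 0.0954*c^4 + 7.2215*c^3 + 5.0793*c^2 + 3.5077*c + 17.967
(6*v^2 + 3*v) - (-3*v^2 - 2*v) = 9*v^2 + 5*v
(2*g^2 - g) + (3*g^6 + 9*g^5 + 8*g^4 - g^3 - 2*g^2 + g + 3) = 3*g^6 + 9*g^5 + 8*g^4 - g^3 + 3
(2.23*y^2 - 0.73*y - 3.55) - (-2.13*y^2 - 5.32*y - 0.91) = 4.36*y^2 + 4.59*y - 2.64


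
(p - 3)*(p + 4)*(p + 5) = p^3 + 6*p^2 - 7*p - 60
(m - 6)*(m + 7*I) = m^2 - 6*m + 7*I*m - 42*I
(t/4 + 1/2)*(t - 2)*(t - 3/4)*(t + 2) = t^4/4 + 5*t^3/16 - 11*t^2/8 - 5*t/4 + 3/2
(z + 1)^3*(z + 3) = z^4 + 6*z^3 + 12*z^2 + 10*z + 3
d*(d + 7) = d^2 + 7*d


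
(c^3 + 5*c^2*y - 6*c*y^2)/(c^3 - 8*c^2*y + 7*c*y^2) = (-c - 6*y)/(-c + 7*y)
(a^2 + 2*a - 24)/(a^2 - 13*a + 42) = (a^2 + 2*a - 24)/(a^2 - 13*a + 42)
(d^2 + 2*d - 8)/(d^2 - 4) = (d + 4)/(d + 2)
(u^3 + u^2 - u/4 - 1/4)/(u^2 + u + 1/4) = (2*u^2 + u - 1)/(2*u + 1)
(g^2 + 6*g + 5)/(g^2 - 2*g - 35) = (g + 1)/(g - 7)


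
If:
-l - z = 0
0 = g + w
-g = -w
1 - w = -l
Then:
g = 0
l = -1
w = 0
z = 1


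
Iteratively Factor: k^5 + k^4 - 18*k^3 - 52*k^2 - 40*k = (k - 5)*(k^4 + 6*k^3 + 12*k^2 + 8*k) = k*(k - 5)*(k^3 + 6*k^2 + 12*k + 8) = k*(k - 5)*(k + 2)*(k^2 + 4*k + 4) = k*(k - 5)*(k + 2)^2*(k + 2)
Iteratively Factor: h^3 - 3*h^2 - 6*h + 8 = (h - 1)*(h^2 - 2*h - 8) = (h - 4)*(h - 1)*(h + 2)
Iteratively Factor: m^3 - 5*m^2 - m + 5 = (m - 1)*(m^2 - 4*m - 5) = (m - 5)*(m - 1)*(m + 1)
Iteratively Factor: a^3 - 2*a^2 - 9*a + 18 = (a + 3)*(a^2 - 5*a + 6) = (a - 3)*(a + 3)*(a - 2)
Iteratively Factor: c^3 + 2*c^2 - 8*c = (c - 2)*(c^2 + 4*c) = (c - 2)*(c + 4)*(c)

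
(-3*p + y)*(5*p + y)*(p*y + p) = -15*p^3*y - 15*p^3 + 2*p^2*y^2 + 2*p^2*y + p*y^3 + p*y^2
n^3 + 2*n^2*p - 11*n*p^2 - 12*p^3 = (n - 3*p)*(n + p)*(n + 4*p)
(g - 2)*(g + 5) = g^2 + 3*g - 10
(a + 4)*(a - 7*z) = a^2 - 7*a*z + 4*a - 28*z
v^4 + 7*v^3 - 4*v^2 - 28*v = v*(v - 2)*(v + 2)*(v + 7)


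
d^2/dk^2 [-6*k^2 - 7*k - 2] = -12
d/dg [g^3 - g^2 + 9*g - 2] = 3*g^2 - 2*g + 9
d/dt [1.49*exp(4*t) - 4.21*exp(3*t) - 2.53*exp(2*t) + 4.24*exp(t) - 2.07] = (5.96*exp(3*t) - 12.63*exp(2*t) - 5.06*exp(t) + 4.24)*exp(t)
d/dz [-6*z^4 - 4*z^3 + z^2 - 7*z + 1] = -24*z^3 - 12*z^2 + 2*z - 7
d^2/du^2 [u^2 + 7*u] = 2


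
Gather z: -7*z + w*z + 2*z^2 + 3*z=2*z^2 + z*(w - 4)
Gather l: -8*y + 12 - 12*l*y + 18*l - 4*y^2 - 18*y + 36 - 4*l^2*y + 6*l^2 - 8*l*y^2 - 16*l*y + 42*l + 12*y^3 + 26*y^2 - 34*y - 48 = l^2*(6 - 4*y) + l*(-8*y^2 - 28*y + 60) + 12*y^3 + 22*y^2 - 60*y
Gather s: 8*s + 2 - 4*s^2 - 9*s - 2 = -4*s^2 - s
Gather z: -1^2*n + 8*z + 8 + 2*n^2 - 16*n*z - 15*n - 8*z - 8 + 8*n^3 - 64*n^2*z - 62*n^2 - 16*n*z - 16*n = 8*n^3 - 60*n^2 - 32*n + z*(-64*n^2 - 32*n)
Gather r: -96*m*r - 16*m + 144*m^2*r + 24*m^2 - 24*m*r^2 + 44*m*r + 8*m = 24*m^2 - 24*m*r^2 - 8*m + r*(144*m^2 - 52*m)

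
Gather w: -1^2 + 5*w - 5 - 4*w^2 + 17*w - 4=-4*w^2 + 22*w - 10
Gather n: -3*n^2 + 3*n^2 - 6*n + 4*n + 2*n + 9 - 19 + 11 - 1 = 0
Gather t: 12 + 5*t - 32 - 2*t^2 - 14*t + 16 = -2*t^2 - 9*t - 4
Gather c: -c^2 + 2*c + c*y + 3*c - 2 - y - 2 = -c^2 + c*(y + 5) - y - 4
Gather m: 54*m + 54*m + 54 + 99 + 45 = 108*m + 198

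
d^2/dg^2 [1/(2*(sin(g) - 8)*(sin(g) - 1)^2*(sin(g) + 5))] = (-16*sin(g)^5 + 67*sin(g)^4 + 440*sin(g)^3 - 785*sin(g)^2 - 8128*sin(g) - 9218)/(2*(sin(g) - 8)^3*(sin(g) - 1)^3*(sin(g) + 5)^3)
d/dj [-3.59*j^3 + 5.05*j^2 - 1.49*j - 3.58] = -10.77*j^2 + 10.1*j - 1.49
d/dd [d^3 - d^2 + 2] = d*(3*d - 2)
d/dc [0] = 0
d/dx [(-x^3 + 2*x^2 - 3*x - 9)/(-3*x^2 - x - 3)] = x*(3*x^3 + 2*x^2 - 2*x - 66)/(9*x^4 + 6*x^3 + 19*x^2 + 6*x + 9)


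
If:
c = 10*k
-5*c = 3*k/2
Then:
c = 0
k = 0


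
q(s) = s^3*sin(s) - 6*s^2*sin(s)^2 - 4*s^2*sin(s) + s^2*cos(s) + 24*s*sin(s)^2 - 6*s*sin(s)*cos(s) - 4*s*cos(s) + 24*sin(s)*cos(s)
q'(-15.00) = 1353.20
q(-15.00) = 1896.67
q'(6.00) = 89.77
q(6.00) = -11.00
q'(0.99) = 10.54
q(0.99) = 16.68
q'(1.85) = -18.76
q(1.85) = 12.66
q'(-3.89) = 350.17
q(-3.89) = -212.61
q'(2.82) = 3.32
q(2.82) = 0.06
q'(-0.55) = 29.81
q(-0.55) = -13.41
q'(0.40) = 18.03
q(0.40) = 7.51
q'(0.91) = 12.55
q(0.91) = 15.75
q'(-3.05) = 90.60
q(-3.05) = -12.64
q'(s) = s^3*cos(s) - 12*s^2*sin(s)*cos(s) + 2*s^2*sin(s) - 4*s^2*cos(s) - 6*s*sin(s)^2 + 48*s*sin(s)*cos(s) - 4*s*sin(s) - 6*s*cos(s)^2 + 2*s*cos(s) - 6*sin(s)*cos(s) + 24*cos(s)^2 - 4*cos(s)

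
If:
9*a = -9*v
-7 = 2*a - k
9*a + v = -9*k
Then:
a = -63/26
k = 28/13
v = 63/26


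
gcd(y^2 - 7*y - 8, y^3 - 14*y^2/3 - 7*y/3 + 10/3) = y + 1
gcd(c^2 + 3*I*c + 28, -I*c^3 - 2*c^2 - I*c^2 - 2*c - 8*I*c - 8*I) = c - 4*I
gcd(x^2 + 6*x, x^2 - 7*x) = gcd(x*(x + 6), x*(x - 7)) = x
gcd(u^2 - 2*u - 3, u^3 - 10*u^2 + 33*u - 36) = u - 3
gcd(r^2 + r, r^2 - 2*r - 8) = 1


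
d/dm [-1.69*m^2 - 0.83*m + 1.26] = -3.38*m - 0.83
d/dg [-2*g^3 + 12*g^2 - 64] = 6*g*(4 - g)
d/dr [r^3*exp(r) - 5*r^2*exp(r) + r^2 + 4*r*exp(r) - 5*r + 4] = r^3*exp(r) - 2*r^2*exp(r) - 6*r*exp(r) + 2*r + 4*exp(r) - 5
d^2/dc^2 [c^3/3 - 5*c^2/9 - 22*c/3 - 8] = 2*c - 10/9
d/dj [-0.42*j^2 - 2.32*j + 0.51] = -0.84*j - 2.32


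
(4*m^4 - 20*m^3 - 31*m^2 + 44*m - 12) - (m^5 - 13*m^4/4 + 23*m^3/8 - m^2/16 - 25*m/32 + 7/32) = -m^5 + 29*m^4/4 - 183*m^3/8 - 495*m^2/16 + 1433*m/32 - 391/32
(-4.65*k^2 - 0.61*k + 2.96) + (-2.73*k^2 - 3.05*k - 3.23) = -7.38*k^2 - 3.66*k - 0.27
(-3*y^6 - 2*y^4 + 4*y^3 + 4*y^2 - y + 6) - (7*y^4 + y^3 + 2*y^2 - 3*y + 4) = -3*y^6 - 9*y^4 + 3*y^3 + 2*y^2 + 2*y + 2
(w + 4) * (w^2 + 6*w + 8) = w^3 + 10*w^2 + 32*w + 32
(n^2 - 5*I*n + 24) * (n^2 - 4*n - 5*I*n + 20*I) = n^4 - 4*n^3 - 10*I*n^3 - n^2 + 40*I*n^2 + 4*n - 120*I*n + 480*I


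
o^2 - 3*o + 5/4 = (o - 5/2)*(o - 1/2)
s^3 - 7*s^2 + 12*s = s*(s - 4)*(s - 3)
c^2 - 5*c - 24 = (c - 8)*(c + 3)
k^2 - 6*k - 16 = (k - 8)*(k + 2)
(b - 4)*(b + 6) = b^2 + 2*b - 24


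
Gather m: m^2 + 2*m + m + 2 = m^2 + 3*m + 2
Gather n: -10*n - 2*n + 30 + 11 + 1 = 42 - 12*n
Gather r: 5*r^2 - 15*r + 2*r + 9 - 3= 5*r^2 - 13*r + 6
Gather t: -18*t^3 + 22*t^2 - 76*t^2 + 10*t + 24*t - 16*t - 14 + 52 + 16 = -18*t^3 - 54*t^2 + 18*t + 54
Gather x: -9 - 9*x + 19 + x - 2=8 - 8*x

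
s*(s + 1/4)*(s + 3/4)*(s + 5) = s^4 + 6*s^3 + 83*s^2/16 + 15*s/16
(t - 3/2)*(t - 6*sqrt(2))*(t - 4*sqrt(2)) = t^3 - 10*sqrt(2)*t^2 - 3*t^2/2 + 15*sqrt(2)*t + 48*t - 72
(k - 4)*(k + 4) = k^2 - 16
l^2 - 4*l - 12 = (l - 6)*(l + 2)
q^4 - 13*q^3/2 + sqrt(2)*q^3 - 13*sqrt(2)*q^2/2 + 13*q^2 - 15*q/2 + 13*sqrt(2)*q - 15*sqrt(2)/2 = (q - 3)*(q - 5/2)*(q - 1)*(q + sqrt(2))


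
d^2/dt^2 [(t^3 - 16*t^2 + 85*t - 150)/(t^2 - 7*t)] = 4*(11*t^3 - 225*t^2 + 1575*t - 3675)/(t^3*(t^3 - 21*t^2 + 147*t - 343))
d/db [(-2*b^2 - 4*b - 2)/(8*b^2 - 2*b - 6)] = (9*b^2 + 14*b + 5)/(16*b^4 - 8*b^3 - 23*b^2 + 6*b + 9)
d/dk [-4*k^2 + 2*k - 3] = 2 - 8*k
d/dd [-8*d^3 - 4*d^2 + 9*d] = -24*d^2 - 8*d + 9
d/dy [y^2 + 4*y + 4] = 2*y + 4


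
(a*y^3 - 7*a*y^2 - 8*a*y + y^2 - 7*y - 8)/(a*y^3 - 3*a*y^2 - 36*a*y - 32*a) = (a*y + 1)/(a*(y + 4))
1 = 1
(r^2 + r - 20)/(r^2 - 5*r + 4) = (r + 5)/(r - 1)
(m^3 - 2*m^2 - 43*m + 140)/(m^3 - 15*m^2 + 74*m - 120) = (m + 7)/(m - 6)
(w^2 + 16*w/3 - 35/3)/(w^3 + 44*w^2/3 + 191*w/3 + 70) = (3*w - 5)/(3*w^2 + 23*w + 30)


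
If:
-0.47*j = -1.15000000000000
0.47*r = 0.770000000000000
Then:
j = 2.45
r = 1.64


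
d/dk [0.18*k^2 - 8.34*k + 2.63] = 0.36*k - 8.34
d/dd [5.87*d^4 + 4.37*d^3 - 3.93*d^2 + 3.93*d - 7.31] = 23.48*d^3 + 13.11*d^2 - 7.86*d + 3.93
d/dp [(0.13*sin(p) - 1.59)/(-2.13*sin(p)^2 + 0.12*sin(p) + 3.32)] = (0.2769*sin(p)^2 - 6.7734*sin(p) + 0.6224)*cos(p)/(4.5369*sin(p)^4 - 0.5112*sin(p)^3 - 14.1288*sin(p)^2 + 0.7968*sin(p) + 11.0224)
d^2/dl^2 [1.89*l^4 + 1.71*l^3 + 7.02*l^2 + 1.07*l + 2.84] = 22.68*l^2 + 10.26*l + 14.04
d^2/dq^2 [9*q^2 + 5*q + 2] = 18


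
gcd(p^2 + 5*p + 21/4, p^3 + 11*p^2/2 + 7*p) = p + 7/2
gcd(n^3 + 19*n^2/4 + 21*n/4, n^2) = n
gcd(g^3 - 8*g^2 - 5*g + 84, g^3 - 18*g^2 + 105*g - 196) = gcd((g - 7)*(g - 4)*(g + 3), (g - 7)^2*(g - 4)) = g^2 - 11*g + 28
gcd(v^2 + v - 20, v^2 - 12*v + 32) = v - 4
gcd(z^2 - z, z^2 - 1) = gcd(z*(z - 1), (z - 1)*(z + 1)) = z - 1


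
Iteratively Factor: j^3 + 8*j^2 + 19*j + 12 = (j + 4)*(j^2 + 4*j + 3) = (j + 3)*(j + 4)*(j + 1)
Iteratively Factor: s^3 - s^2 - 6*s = (s + 2)*(s^2 - 3*s) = s*(s + 2)*(s - 3)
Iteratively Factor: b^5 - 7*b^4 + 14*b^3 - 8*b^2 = (b - 4)*(b^4 - 3*b^3 + 2*b^2) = b*(b - 4)*(b^3 - 3*b^2 + 2*b) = b*(b - 4)*(b - 2)*(b^2 - b) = b^2*(b - 4)*(b - 2)*(b - 1)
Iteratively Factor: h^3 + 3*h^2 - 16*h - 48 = (h - 4)*(h^2 + 7*h + 12) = (h - 4)*(h + 4)*(h + 3)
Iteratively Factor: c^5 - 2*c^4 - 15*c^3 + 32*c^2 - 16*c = (c - 1)*(c^4 - c^3 - 16*c^2 + 16*c) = (c - 4)*(c - 1)*(c^3 + 3*c^2 - 4*c) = (c - 4)*(c - 1)^2*(c^2 + 4*c) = c*(c - 4)*(c - 1)^2*(c + 4)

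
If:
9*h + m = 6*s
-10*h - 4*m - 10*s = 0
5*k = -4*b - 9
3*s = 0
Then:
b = -5*k/4 - 9/4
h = 0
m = 0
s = 0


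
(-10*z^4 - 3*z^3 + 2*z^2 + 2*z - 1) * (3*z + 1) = -30*z^5 - 19*z^4 + 3*z^3 + 8*z^2 - z - 1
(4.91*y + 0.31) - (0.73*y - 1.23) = 4.18*y + 1.54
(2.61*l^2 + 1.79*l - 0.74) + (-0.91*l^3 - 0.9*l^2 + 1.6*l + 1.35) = -0.91*l^3 + 1.71*l^2 + 3.39*l + 0.61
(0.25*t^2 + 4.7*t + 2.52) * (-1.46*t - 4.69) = -0.365*t^3 - 8.0345*t^2 - 25.7222*t - 11.8188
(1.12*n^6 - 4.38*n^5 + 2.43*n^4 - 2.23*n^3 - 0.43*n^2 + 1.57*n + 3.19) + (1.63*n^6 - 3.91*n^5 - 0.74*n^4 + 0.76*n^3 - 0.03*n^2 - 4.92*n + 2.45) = 2.75*n^6 - 8.29*n^5 + 1.69*n^4 - 1.47*n^3 - 0.46*n^2 - 3.35*n + 5.64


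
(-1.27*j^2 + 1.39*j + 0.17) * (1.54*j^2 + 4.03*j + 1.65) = -1.9558*j^4 - 2.9775*j^3 + 3.768*j^2 + 2.9786*j + 0.2805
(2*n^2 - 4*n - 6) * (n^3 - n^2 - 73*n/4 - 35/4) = 2*n^5 - 6*n^4 - 77*n^3/2 + 123*n^2/2 + 289*n/2 + 105/2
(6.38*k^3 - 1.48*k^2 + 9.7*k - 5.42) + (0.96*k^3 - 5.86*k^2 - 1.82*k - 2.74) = 7.34*k^3 - 7.34*k^2 + 7.88*k - 8.16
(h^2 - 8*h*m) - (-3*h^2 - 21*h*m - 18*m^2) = 4*h^2 + 13*h*m + 18*m^2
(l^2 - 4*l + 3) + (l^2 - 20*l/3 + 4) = 2*l^2 - 32*l/3 + 7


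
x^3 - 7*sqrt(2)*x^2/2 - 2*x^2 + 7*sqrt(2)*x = x*(x - 2)*(x - 7*sqrt(2)/2)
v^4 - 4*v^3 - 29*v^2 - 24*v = v*(v - 8)*(v + 1)*(v + 3)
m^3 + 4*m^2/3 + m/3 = m*(m + 1/3)*(m + 1)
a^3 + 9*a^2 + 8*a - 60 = (a - 2)*(a + 5)*(a + 6)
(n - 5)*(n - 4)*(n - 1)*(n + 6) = n^4 - 4*n^3 - 31*n^2 + 154*n - 120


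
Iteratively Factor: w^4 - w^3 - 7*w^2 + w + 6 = (w + 2)*(w^3 - 3*w^2 - w + 3) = (w - 3)*(w + 2)*(w^2 - 1) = (w - 3)*(w - 1)*(w + 2)*(w + 1)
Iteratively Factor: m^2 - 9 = (m + 3)*(m - 3)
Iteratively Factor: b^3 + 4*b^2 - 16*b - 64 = (b - 4)*(b^2 + 8*b + 16) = (b - 4)*(b + 4)*(b + 4)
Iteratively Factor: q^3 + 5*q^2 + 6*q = (q + 3)*(q^2 + 2*q) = q*(q + 3)*(q + 2)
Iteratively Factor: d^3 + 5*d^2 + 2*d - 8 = (d - 1)*(d^2 + 6*d + 8) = (d - 1)*(d + 4)*(d + 2)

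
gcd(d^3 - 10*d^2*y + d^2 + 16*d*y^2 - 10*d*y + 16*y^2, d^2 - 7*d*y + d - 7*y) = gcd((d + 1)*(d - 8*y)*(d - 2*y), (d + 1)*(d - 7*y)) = d + 1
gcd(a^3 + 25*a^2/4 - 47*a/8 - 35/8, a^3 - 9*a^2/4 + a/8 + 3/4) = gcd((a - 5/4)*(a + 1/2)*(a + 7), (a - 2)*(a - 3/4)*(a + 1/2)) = a + 1/2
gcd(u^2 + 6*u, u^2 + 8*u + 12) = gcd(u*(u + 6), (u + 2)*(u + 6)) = u + 6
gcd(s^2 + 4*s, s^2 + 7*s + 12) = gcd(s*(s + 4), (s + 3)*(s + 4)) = s + 4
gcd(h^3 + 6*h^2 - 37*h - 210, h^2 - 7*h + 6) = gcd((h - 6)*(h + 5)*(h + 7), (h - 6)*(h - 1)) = h - 6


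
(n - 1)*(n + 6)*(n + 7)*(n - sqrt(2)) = n^4 - sqrt(2)*n^3 + 12*n^3 - 12*sqrt(2)*n^2 + 29*n^2 - 42*n - 29*sqrt(2)*n + 42*sqrt(2)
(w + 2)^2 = w^2 + 4*w + 4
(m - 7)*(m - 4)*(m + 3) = m^3 - 8*m^2 - 5*m + 84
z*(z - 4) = z^2 - 4*z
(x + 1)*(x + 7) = x^2 + 8*x + 7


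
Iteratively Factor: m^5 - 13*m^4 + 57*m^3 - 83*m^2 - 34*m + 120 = (m - 4)*(m^4 - 9*m^3 + 21*m^2 + m - 30) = (m - 4)*(m + 1)*(m^3 - 10*m^2 + 31*m - 30) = (m - 5)*(m - 4)*(m + 1)*(m^2 - 5*m + 6) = (m - 5)*(m - 4)*(m - 2)*(m + 1)*(m - 3)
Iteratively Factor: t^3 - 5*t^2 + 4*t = (t - 1)*(t^2 - 4*t) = (t - 4)*(t - 1)*(t)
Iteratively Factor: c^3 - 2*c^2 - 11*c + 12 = (c + 3)*(c^2 - 5*c + 4) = (c - 4)*(c + 3)*(c - 1)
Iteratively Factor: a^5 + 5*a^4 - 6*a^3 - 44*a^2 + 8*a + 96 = (a + 3)*(a^4 + 2*a^3 - 12*a^2 - 8*a + 32) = (a - 2)*(a + 3)*(a^3 + 4*a^2 - 4*a - 16) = (a - 2)*(a + 3)*(a + 4)*(a^2 - 4) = (a - 2)^2*(a + 3)*(a + 4)*(a + 2)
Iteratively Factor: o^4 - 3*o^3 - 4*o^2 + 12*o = (o)*(o^3 - 3*o^2 - 4*o + 12) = o*(o + 2)*(o^2 - 5*o + 6) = o*(o - 3)*(o + 2)*(o - 2)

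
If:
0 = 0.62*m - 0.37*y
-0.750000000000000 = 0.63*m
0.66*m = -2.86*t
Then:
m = -1.19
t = 0.27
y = -1.99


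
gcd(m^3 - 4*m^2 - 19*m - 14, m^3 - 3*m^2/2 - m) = 1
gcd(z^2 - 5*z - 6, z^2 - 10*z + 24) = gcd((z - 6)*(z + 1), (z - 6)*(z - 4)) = z - 6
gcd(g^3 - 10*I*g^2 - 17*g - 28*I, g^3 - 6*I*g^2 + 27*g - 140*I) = g^2 - 11*I*g - 28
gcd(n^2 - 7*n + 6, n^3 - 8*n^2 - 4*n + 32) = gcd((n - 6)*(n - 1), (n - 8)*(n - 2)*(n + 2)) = 1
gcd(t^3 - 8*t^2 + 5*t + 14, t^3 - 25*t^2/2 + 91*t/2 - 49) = t^2 - 9*t + 14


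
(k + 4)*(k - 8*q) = k^2 - 8*k*q + 4*k - 32*q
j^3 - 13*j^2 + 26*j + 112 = (j - 8)*(j - 7)*(j + 2)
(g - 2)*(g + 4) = g^2 + 2*g - 8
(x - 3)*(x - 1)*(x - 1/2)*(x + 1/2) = x^4 - 4*x^3 + 11*x^2/4 + x - 3/4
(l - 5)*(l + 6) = l^2 + l - 30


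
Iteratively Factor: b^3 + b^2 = (b)*(b^2 + b) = b*(b + 1)*(b)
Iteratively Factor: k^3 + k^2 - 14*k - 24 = (k + 2)*(k^2 - k - 12) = (k - 4)*(k + 2)*(k + 3)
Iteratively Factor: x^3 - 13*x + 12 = (x + 4)*(x^2 - 4*x + 3) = (x - 3)*(x + 4)*(x - 1)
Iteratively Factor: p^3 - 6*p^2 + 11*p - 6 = (p - 3)*(p^2 - 3*p + 2) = (p - 3)*(p - 1)*(p - 2)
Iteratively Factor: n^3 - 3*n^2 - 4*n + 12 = (n - 3)*(n^2 - 4) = (n - 3)*(n + 2)*(n - 2)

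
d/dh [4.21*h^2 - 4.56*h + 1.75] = 8.42*h - 4.56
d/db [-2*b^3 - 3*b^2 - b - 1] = -6*b^2 - 6*b - 1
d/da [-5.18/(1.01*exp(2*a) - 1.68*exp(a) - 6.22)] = (10.4636*exp(a) - 8.7024)*exp(a)/(-1.01*exp(2*a) + 1.68*exp(a) + 6.22)^2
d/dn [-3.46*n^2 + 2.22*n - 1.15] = 2.22 - 6.92*n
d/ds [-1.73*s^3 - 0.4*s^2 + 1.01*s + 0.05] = -5.19*s^2 - 0.8*s + 1.01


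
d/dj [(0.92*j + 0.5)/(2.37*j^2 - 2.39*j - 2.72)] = (2.1804*j^2 - 2.1988*j - (0.92*j + 0.5)*(4.74*j - 2.39) - 2.5024)/(-2.37*j^2 + 2.39*j + 2.72)^2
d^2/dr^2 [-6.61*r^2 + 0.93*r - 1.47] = -13.2200000000000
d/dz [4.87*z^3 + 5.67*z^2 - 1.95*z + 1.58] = 14.61*z^2 + 11.34*z - 1.95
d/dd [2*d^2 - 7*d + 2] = 4*d - 7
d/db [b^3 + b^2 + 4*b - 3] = 3*b^2 + 2*b + 4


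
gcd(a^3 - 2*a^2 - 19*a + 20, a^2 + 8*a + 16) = a + 4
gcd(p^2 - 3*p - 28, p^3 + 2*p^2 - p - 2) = 1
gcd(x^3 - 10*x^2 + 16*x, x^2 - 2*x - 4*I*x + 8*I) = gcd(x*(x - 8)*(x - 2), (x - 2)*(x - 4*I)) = x - 2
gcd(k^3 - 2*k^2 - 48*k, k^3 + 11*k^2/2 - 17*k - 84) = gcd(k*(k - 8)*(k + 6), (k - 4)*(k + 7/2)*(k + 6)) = k + 6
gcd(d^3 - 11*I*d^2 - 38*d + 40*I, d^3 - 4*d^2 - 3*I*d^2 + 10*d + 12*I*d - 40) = d - 5*I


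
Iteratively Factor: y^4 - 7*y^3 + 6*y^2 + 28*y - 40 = (y - 2)*(y^3 - 5*y^2 - 4*y + 20) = (y - 2)*(y + 2)*(y^2 - 7*y + 10) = (y - 2)^2*(y + 2)*(y - 5)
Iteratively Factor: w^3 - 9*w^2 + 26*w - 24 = (w - 2)*(w^2 - 7*w + 12) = (w - 3)*(w - 2)*(w - 4)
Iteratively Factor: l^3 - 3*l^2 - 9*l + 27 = (l - 3)*(l^2 - 9) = (l - 3)^2*(l + 3)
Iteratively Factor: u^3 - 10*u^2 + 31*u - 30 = (u - 5)*(u^2 - 5*u + 6) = (u - 5)*(u - 3)*(u - 2)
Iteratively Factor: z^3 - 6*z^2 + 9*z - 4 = (z - 1)*(z^2 - 5*z + 4) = (z - 4)*(z - 1)*(z - 1)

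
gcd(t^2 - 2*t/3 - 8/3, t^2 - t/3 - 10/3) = t - 2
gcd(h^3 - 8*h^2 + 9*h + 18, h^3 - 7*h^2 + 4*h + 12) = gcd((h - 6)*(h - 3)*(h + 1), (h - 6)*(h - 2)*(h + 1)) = h^2 - 5*h - 6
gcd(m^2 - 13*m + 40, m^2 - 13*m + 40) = m^2 - 13*m + 40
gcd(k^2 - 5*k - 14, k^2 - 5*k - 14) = k^2 - 5*k - 14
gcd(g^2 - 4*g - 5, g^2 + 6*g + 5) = g + 1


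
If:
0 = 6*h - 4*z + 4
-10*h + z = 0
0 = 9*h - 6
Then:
No Solution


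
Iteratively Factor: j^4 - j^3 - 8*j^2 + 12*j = (j)*(j^3 - j^2 - 8*j + 12) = j*(j + 3)*(j^2 - 4*j + 4) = j*(j - 2)*(j + 3)*(j - 2)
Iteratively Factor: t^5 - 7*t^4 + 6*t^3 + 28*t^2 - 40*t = (t - 2)*(t^4 - 5*t^3 - 4*t^2 + 20*t) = (t - 2)^2*(t^3 - 3*t^2 - 10*t) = (t - 2)^2*(t + 2)*(t^2 - 5*t) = (t - 5)*(t - 2)^2*(t + 2)*(t)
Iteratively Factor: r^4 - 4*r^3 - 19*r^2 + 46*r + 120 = (r + 3)*(r^3 - 7*r^2 + 2*r + 40) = (r - 5)*(r + 3)*(r^2 - 2*r - 8) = (r - 5)*(r + 2)*(r + 3)*(r - 4)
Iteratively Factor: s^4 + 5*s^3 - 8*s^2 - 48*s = (s + 4)*(s^3 + s^2 - 12*s) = (s - 3)*(s + 4)*(s^2 + 4*s) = (s - 3)*(s + 4)^2*(s)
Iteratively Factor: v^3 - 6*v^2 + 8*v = (v - 2)*(v^2 - 4*v) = v*(v - 2)*(v - 4)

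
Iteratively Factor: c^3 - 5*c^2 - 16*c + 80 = (c + 4)*(c^2 - 9*c + 20) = (c - 4)*(c + 4)*(c - 5)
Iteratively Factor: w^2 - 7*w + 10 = (w - 2)*(w - 5)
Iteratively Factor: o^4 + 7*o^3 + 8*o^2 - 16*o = (o + 4)*(o^3 + 3*o^2 - 4*o) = (o - 1)*(o + 4)*(o^2 + 4*o) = o*(o - 1)*(o + 4)*(o + 4)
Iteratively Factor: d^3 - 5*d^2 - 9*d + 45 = (d - 3)*(d^2 - 2*d - 15) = (d - 5)*(d - 3)*(d + 3)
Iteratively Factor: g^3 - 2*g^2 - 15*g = (g - 5)*(g^2 + 3*g) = g*(g - 5)*(g + 3)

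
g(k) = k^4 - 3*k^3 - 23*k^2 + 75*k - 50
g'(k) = 4*k^3 - 9*k^2 - 46*k + 75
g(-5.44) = 220.10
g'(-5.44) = -585.06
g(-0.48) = -90.91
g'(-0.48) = 94.56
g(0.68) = -10.36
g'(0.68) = 40.82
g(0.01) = -49.25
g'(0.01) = 74.54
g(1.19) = 3.63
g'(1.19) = 14.26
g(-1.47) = -195.75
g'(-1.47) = 110.47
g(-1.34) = -181.36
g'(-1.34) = 110.86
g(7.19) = 857.64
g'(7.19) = 765.77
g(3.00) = -32.00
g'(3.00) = -36.00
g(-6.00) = 616.00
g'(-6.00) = -837.00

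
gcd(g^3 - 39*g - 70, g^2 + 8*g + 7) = 1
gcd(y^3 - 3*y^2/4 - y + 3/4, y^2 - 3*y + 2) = y - 1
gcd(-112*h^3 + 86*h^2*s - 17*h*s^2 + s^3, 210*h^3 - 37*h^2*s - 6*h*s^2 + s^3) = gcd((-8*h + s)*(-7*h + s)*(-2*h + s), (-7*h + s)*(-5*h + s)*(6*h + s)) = -7*h + s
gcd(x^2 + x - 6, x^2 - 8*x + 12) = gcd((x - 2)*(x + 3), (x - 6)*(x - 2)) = x - 2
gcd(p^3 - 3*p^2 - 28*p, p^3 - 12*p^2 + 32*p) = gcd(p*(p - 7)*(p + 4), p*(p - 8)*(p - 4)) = p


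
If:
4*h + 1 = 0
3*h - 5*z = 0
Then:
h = -1/4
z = -3/20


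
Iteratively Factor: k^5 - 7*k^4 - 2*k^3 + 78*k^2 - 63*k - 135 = (k - 5)*(k^4 - 2*k^3 - 12*k^2 + 18*k + 27) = (k - 5)*(k + 1)*(k^3 - 3*k^2 - 9*k + 27) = (k - 5)*(k - 3)*(k + 1)*(k^2 - 9) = (k - 5)*(k - 3)*(k + 1)*(k + 3)*(k - 3)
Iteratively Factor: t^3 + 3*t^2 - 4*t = (t - 1)*(t^2 + 4*t) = t*(t - 1)*(t + 4)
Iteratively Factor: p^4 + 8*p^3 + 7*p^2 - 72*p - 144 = (p - 3)*(p^3 + 11*p^2 + 40*p + 48) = (p - 3)*(p + 3)*(p^2 + 8*p + 16) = (p - 3)*(p + 3)*(p + 4)*(p + 4)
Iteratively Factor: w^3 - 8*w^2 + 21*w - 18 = (w - 3)*(w^2 - 5*w + 6) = (w - 3)^2*(w - 2)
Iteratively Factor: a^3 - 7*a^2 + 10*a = (a)*(a^2 - 7*a + 10) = a*(a - 2)*(a - 5)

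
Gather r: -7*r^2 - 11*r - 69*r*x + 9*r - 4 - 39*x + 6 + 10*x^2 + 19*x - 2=-7*r^2 + r*(-69*x - 2) + 10*x^2 - 20*x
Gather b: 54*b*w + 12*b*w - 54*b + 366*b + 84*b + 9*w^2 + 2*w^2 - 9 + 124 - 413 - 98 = b*(66*w + 396) + 11*w^2 - 396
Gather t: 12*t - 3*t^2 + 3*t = -3*t^2 + 15*t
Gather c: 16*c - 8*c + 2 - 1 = 8*c + 1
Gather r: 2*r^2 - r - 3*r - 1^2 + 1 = 2*r^2 - 4*r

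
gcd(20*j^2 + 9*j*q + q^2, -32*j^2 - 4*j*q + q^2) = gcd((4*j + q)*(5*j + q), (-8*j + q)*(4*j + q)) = 4*j + q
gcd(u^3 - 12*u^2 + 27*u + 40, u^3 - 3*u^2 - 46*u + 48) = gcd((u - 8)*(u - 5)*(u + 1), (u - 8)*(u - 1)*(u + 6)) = u - 8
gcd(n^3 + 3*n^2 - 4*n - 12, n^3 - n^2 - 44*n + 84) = n - 2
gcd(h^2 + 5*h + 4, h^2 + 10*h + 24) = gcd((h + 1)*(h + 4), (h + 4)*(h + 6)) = h + 4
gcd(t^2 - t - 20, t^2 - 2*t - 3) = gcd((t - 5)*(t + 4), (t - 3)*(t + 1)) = 1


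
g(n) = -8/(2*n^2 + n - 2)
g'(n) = -8*(-4*n - 1)/(2*n^2 + n - 2)^2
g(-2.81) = -0.73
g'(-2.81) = -0.68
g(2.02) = -0.98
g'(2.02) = 1.09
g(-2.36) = -1.18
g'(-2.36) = -1.47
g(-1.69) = -3.96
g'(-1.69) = -11.27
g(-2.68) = -0.83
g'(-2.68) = -0.83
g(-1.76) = -3.29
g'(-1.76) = -8.15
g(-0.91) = 6.38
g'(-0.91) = -13.43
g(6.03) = -0.10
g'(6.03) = 0.03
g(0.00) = 4.00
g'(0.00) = 2.00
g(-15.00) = -0.02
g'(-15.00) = 0.00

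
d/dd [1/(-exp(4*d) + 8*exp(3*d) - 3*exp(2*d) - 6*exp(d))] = 2*(2*exp(3*d) - 12*exp(2*d) + 3*exp(d) + 3)*exp(-d)/(exp(3*d) - 8*exp(2*d) + 3*exp(d) + 6)^2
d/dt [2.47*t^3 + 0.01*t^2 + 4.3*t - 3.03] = 7.41*t^2 + 0.02*t + 4.3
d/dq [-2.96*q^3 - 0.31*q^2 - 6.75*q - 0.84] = -8.88*q^2 - 0.62*q - 6.75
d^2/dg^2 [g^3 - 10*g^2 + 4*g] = 6*g - 20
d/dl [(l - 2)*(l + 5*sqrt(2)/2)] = 2*l - 2 + 5*sqrt(2)/2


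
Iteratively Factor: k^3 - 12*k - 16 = (k - 4)*(k^2 + 4*k + 4) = (k - 4)*(k + 2)*(k + 2)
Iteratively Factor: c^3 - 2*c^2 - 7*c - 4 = (c + 1)*(c^2 - 3*c - 4) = (c - 4)*(c + 1)*(c + 1)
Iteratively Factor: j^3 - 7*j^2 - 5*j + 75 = (j - 5)*(j^2 - 2*j - 15) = (j - 5)*(j + 3)*(j - 5)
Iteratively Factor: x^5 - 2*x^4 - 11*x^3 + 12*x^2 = (x)*(x^4 - 2*x^3 - 11*x^2 + 12*x) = x*(x - 4)*(x^3 + 2*x^2 - 3*x) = x*(x - 4)*(x - 1)*(x^2 + 3*x) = x^2*(x - 4)*(x - 1)*(x + 3)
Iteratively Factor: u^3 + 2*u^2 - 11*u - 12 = (u + 4)*(u^2 - 2*u - 3) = (u + 1)*(u + 4)*(u - 3)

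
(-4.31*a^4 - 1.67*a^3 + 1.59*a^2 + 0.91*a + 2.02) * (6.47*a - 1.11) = -27.8857*a^5 - 6.0208*a^4 + 12.141*a^3 + 4.1228*a^2 + 12.0593*a - 2.2422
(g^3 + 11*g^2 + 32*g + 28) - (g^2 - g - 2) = g^3 + 10*g^2 + 33*g + 30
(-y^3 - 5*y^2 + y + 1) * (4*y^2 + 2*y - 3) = -4*y^5 - 22*y^4 - 3*y^3 + 21*y^2 - y - 3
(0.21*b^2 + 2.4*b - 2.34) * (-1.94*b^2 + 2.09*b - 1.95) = -0.4074*b^4 - 4.2171*b^3 + 9.1461*b^2 - 9.5706*b + 4.563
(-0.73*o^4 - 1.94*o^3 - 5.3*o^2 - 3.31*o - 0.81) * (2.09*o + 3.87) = -1.5257*o^5 - 6.8797*o^4 - 18.5848*o^3 - 27.4289*o^2 - 14.5026*o - 3.1347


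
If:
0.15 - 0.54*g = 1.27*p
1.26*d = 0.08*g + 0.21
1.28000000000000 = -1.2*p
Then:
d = 0.34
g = 2.79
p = -1.07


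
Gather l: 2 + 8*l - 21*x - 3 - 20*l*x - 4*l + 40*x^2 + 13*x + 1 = l*(4 - 20*x) + 40*x^2 - 8*x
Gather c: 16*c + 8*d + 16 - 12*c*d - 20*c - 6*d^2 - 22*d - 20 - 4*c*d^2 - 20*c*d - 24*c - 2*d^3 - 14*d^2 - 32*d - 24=c*(-4*d^2 - 32*d - 28) - 2*d^3 - 20*d^2 - 46*d - 28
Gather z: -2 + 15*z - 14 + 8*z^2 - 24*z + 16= 8*z^2 - 9*z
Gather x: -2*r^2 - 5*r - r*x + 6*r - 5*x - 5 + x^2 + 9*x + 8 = -2*r^2 + r + x^2 + x*(4 - r) + 3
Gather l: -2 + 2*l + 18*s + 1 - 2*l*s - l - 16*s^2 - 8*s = l*(1 - 2*s) - 16*s^2 + 10*s - 1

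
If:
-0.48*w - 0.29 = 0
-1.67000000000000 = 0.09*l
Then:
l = -18.56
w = -0.60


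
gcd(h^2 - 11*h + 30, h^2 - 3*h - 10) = h - 5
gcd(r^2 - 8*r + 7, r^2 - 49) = r - 7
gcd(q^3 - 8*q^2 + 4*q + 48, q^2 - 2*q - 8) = q^2 - 2*q - 8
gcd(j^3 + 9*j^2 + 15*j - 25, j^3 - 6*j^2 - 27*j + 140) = j + 5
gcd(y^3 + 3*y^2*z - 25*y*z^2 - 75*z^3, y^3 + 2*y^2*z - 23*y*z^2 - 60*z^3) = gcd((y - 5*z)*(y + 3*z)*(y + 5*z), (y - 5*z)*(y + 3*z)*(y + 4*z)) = y^2 - 2*y*z - 15*z^2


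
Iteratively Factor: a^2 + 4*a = (a + 4)*(a)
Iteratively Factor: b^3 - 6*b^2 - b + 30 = (b - 3)*(b^2 - 3*b - 10) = (b - 3)*(b + 2)*(b - 5)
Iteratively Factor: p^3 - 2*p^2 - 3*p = (p - 3)*(p^2 + p) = (p - 3)*(p + 1)*(p)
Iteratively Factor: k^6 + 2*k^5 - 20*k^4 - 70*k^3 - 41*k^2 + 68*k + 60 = (k + 1)*(k^5 + k^4 - 21*k^3 - 49*k^2 + 8*k + 60) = (k + 1)*(k + 2)*(k^4 - k^3 - 19*k^2 - 11*k + 30) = (k + 1)*(k + 2)*(k + 3)*(k^3 - 4*k^2 - 7*k + 10) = (k + 1)*(k + 2)^2*(k + 3)*(k^2 - 6*k + 5) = (k - 5)*(k + 1)*(k + 2)^2*(k + 3)*(k - 1)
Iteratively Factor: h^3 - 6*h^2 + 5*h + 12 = (h + 1)*(h^2 - 7*h + 12) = (h - 4)*(h + 1)*(h - 3)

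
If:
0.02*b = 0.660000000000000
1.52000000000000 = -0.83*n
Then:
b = 33.00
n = -1.83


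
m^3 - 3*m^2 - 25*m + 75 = (m - 5)*(m - 3)*(m + 5)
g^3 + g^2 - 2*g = g*(g - 1)*(g + 2)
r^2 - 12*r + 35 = (r - 7)*(r - 5)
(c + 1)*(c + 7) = c^2 + 8*c + 7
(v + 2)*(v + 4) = v^2 + 6*v + 8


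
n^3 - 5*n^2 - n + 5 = (n - 5)*(n - 1)*(n + 1)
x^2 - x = x*(x - 1)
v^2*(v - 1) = v^3 - v^2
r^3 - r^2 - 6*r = r*(r - 3)*(r + 2)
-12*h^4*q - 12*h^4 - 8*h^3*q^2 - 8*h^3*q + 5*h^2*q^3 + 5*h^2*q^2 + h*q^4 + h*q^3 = (-2*h + q)*(h + q)*(6*h + q)*(h*q + h)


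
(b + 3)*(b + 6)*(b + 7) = b^3 + 16*b^2 + 81*b + 126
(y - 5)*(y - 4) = y^2 - 9*y + 20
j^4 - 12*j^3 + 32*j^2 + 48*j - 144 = (j - 6)^2*(j - 2)*(j + 2)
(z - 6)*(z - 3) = z^2 - 9*z + 18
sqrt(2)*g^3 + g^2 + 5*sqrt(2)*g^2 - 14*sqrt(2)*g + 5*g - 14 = (g - 2)*(g + 7)*(sqrt(2)*g + 1)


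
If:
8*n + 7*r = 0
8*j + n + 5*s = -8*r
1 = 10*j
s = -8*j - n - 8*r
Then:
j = 1/10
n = 28/285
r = -32/285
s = 0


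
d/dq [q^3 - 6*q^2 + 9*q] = 3*q^2 - 12*q + 9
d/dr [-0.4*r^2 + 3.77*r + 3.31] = 3.77 - 0.8*r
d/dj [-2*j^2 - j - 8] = -4*j - 1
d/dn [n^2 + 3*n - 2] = 2*n + 3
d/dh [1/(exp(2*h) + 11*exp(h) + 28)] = (-2*exp(h) - 11)*exp(h)/(exp(2*h) + 11*exp(h) + 28)^2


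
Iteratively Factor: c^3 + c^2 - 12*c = (c - 3)*(c^2 + 4*c) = (c - 3)*(c + 4)*(c)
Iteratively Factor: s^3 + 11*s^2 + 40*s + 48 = (s + 4)*(s^2 + 7*s + 12) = (s + 3)*(s + 4)*(s + 4)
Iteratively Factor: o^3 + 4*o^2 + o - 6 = (o + 2)*(o^2 + 2*o - 3) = (o - 1)*(o + 2)*(o + 3)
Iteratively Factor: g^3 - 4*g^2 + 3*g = (g - 1)*(g^2 - 3*g) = g*(g - 1)*(g - 3)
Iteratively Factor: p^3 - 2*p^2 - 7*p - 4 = (p + 1)*(p^2 - 3*p - 4) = (p - 4)*(p + 1)*(p + 1)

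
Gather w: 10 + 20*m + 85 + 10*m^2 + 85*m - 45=10*m^2 + 105*m + 50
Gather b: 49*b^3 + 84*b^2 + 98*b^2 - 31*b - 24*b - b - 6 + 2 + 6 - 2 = 49*b^3 + 182*b^2 - 56*b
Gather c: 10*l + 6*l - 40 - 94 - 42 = 16*l - 176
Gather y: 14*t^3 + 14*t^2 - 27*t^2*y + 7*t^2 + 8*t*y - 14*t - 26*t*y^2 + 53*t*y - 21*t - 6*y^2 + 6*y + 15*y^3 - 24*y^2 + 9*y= 14*t^3 + 21*t^2 - 35*t + 15*y^3 + y^2*(-26*t - 30) + y*(-27*t^2 + 61*t + 15)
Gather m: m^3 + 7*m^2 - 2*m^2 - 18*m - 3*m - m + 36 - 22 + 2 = m^3 + 5*m^2 - 22*m + 16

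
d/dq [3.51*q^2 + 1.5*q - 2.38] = 7.02*q + 1.5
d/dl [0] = 0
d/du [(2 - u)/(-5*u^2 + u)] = (-5*u^2 + 20*u - 2)/(u^2*(25*u^2 - 10*u + 1))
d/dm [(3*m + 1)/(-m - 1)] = -2/(m + 1)^2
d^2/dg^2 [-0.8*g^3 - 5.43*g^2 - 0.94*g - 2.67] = -4.8*g - 10.86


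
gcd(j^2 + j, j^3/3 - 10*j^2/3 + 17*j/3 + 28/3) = j + 1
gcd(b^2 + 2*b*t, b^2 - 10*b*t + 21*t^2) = 1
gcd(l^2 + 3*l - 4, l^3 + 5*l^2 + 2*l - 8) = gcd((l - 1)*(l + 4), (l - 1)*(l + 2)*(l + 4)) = l^2 + 3*l - 4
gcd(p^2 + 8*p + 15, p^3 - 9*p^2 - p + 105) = p + 3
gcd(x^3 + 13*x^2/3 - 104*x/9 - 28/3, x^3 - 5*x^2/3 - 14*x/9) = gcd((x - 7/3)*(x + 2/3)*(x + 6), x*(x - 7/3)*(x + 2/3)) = x^2 - 5*x/3 - 14/9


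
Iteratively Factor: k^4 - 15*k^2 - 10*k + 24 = (k - 4)*(k^3 + 4*k^2 + k - 6) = (k - 4)*(k + 3)*(k^2 + k - 2) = (k - 4)*(k - 1)*(k + 3)*(k + 2)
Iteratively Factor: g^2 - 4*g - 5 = (g - 5)*(g + 1)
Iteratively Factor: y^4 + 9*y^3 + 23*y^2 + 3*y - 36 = (y + 4)*(y^3 + 5*y^2 + 3*y - 9) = (y + 3)*(y + 4)*(y^2 + 2*y - 3) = (y + 3)^2*(y + 4)*(y - 1)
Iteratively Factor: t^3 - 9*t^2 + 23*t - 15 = (t - 1)*(t^2 - 8*t + 15) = (t - 3)*(t - 1)*(t - 5)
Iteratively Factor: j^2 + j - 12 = (j + 4)*(j - 3)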